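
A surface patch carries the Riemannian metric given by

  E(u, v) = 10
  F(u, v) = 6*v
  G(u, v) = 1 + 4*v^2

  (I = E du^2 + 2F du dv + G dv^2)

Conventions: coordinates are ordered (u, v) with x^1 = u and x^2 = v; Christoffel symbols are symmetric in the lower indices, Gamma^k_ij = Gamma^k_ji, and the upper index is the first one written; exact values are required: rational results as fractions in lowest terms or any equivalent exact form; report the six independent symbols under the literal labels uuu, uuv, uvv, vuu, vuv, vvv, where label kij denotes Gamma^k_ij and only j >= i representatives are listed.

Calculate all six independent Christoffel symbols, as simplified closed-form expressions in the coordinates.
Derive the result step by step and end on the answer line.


E = 10; F = 6*v; G = 1 + 4*v^2
Gamma^k_ij = (1/2) g^{kl} (d_i g_jl + d_j g_il - d_l g_ij), with g^inv = (1/(EG-F^2)) [[G, -F], [-F, E]]
first partials: E_u = 0, E_v = 0, F_u = 0, F_v = 6, G_u = 0, G_v = 8*v
D = EG - F^2 = 10 + 4*v^2
expanded: Gamma^u_uu = (G E_u - 2F F_u + F E_v)/(2D), Gamma^u_uv = (G E_v - F G_u)/(2D), Gamma^u_vv = (2G F_v - G G_u - F G_v)/(2D), Gamma^v_uu = (2E F_u - E E_v - F E_u)/(2D), Gamma^v_uv = (E G_u - F E_v)/(2D), Gamma^v_vv = (E G_v - 2F F_v + F G_u)/(2D); substitute and cancel common factors

Answer: Gamma_uuu = 0, Gamma_uuv = 0, Gamma_uvv = 3/(2*v^2 + 5), Gamma_vuu = 0, Gamma_vuv = 0, Gamma_vvv = 2*v/(2*v^2 + 5)


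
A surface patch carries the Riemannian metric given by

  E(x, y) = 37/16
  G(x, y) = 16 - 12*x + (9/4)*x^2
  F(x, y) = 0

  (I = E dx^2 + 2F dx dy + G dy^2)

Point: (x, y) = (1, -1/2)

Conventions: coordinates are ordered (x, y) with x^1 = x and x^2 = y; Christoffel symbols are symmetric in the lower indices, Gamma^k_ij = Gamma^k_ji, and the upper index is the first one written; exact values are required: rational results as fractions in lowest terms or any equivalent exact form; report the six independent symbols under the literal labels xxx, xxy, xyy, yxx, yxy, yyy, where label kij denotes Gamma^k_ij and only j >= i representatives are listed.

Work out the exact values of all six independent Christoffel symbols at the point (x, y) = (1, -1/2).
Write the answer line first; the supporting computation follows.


Answer: Gamma_xxx = 0, Gamma_xxy = 0, Gamma_xyy = 60/37, Gamma_yxx = 0, Gamma_yxy = -3/5, Gamma_yyy = 0

E = 37/16, F = 0, G = 25/4 at the point
E_x = 0, E_y = 0, F_x = 0, F_y = 0, G_x = -15/2, G_y = 0
EG - F^2 = 925/64;  g^inv = (64/925) * [[25/4, 0], [0, 37/16]]
first-kind symbols [ij,l] = (1/2)(d_i g_jl + d_j g_il - d_l g_ij): [xx,x] = E_x/2 = 0, [xx,y] = F_x - E_y/2 = 0, [xy,x] = E_y/2 = 0, [xy,y] = G_x/2 = -15/4, [yy,x] = F_y - G_x/2 = 15/4, [yy,y] = G_y/2 = 0
Gamma^x_ij = (G*[ij,x] - F*[ij,y])/(EG - F^2), Gamma^y_ij = (E*[ij,y] - F*[ij,x])/(EG - F^2)


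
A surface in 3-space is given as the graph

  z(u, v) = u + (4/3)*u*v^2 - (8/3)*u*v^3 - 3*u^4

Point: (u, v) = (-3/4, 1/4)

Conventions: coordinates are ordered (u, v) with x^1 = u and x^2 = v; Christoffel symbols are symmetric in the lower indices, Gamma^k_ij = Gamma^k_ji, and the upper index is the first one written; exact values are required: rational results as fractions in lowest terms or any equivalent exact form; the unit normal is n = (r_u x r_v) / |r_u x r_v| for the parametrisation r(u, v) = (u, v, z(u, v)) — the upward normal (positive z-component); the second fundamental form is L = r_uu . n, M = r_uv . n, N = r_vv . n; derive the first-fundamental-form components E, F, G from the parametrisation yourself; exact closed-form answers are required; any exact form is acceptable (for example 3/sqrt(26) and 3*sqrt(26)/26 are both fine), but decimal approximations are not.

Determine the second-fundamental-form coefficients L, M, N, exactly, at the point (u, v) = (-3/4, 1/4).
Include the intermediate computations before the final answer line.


z_u = 293/48, z_v = -1/8, z_uu = -81/4, z_uv = 1/6, z_vv = 1
E = 88153/2304, F = -293/384, G = 65/64; answer radicand W^2 = 88189/2304
unnormalised second-form numerators: l = -81/4, m = 1/6, n = 1; L = l/sqrt(88189/2304), and similarly M = m/sqrt(W^2), N = n/sqrt(W^2)

Answer: L = -972*sqrt(88189)/88189, M = 8*sqrt(88189)/88189, N = 48*sqrt(88189)/88189


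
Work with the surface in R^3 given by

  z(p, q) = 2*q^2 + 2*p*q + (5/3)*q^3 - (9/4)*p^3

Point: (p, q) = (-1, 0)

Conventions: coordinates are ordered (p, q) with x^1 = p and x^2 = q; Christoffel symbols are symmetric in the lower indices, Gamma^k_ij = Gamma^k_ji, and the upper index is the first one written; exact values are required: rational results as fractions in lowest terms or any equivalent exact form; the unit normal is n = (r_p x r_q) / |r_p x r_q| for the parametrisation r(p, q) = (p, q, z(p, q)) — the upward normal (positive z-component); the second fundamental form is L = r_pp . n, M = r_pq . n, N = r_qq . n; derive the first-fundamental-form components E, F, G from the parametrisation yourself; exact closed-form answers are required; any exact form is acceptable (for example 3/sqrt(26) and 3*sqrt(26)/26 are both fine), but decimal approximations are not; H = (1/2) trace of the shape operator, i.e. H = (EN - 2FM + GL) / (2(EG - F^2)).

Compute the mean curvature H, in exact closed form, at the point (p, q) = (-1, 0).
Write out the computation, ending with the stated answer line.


z_p = -27/4, z_q = -2, z_pp = 27/2, z_pq = 2, z_qq = 4
E = 745/16, F = 27/2, G = 5; answer radicand W^2 = 809/16
unnormalised second-form numerators: l = 27/2, m = 2, n = 4; L = l/sqrt(809/16), and similarly M = m/sqrt(W^2), N = n/sqrt(W^2)
H = (E*n - 2*F*m + G*l) / (2*(EG - F^2)*sqrt(W^2)); E*n - 2*F*m + G*l = 799/4, EG - F^2 = 809/16, so H = (1598/809)/sqrt(809/16)

Answer: H = 6392*sqrt(809)/654481


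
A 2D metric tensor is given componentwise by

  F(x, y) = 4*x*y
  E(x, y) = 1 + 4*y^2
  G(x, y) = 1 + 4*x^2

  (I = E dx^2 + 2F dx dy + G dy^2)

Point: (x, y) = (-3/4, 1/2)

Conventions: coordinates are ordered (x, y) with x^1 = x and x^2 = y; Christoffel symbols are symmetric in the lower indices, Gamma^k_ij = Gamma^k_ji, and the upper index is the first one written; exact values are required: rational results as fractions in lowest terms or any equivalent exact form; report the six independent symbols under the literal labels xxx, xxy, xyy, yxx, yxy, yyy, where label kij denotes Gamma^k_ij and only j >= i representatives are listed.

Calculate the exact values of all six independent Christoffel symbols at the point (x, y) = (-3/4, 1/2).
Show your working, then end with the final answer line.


E = 2, F = -3/2, G = 13/4 at the point
E_x = 0, E_y = 4, F_x = 2, F_y = -3, G_x = -6, G_y = 0
EG - F^2 = 17/4;  g^inv = (4/17) * [[13/4, 3/2], [3/2, 2]]
first-kind symbols [ij,l] = (1/2)(d_i g_jl + d_j g_il - d_l g_ij): [xx,x] = E_x/2 = 0, [xx,y] = F_x - E_y/2 = 0, [xy,x] = E_y/2 = 2, [xy,y] = G_x/2 = -3, [yy,x] = F_y - G_x/2 = 0, [yy,y] = G_y/2 = 0
Gamma^x_ij = (G*[ij,x] - F*[ij,y])/(EG - F^2), Gamma^y_ij = (E*[ij,y] - F*[ij,x])/(EG - F^2)

Answer: Gamma_xxx = 0, Gamma_xxy = 8/17, Gamma_xyy = 0, Gamma_yxx = 0, Gamma_yxy = -12/17, Gamma_yyy = 0


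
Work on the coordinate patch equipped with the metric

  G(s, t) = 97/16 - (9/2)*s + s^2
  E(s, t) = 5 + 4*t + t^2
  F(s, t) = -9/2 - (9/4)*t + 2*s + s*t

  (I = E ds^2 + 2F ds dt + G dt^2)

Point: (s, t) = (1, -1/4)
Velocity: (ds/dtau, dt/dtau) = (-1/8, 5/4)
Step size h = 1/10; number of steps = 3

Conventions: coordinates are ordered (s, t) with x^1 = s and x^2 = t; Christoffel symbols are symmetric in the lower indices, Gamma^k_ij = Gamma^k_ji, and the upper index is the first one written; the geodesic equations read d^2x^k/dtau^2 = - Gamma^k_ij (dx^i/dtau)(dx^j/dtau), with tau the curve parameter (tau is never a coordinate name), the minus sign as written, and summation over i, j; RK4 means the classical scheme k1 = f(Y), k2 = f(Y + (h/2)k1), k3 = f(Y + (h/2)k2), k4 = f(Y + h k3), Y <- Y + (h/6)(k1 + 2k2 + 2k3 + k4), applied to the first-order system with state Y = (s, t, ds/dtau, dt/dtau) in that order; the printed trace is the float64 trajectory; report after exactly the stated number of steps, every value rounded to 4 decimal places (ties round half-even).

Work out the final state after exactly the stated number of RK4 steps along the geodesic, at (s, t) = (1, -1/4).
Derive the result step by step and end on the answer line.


f(Y) = (ds/dtau, dt/dtau, -Gamma^s_ij Y'^i Y'^j, -Gamma^t_ij Y'^i Y'^j) with the Gammas evaluated at the stage position; h = 0.100000; intermediate values shown to 6 dp
step 0: s = 1.0000, t = -0.2500, ds/dtau = -0.1250, dt/dtau = 1.2500
step 1:
  k1: at (s, t) = (1.000000, -0.250000), (ds/dtau, dt/dtau) = (-0.125000, 1.250000); Gamma_sss = 0.000000, Gamma_sst = 0.311111, Gamma_stt = 0.000000, Gamma_tss = 0.000000, Gamma_tst = -0.222222, Gamma_ttt = 0.000000; k1 = (-0.125000, 1.250000, 0.097222, -0.069444)
  k2: at (s, t) = (0.993750, -0.187500), (ds/dtau, dt/dtau) = (-0.120139, 1.246528); Gamma_sss = 0.000000, Gamma_sst = 0.309125, Gamma_stt = 0.000000, Gamma_tss = 0.000000, Gamma_tst = -0.214256, Gamma_ttt = 0.000000; k2 = (-0.120139, 1.246528, 0.092587, -0.064172)
  k3: at (s, t) = (0.993993, -0.187674), (ds/dtau, dt/dtau) = (-0.120371, 1.246791); Gamma_sss = 0.000000, Gamma_sst = 0.309161, Gamma_stt = 0.000000, Gamma_tss = 0.000000, Gamma_tst = -0.214260, Gamma_ttt = 0.000000; k3 = (-0.120371, 1.246791, 0.092796, -0.064311)
  k4: at (s, t) = (0.987963, -0.125321), (ds/dtau, dt/dtau) = (-0.115720, 1.243569); Gamma_sss = 0.000000, Gamma_sst = 0.306964, Gamma_stt = 0.000000, Gamma_tss = 0.000000, Gamma_tst = -0.206649, Gamma_ttt = 0.000000; k4 = (-0.115720, 1.243569, 0.088348, -0.059476)
  Y <- Y + (h/6)(k1 + 2k2 + 2k3 + k4): s = 0.9880, t = -0.1253, ds/dtau = -0.1157, dt/dtau = 1.2436
step 2:
  k1: at (s, t) = (0.987971, -0.125330), (ds/dtau, dt/dtau) = (-0.115728, 1.243569); Gamma_sss = 0.000000, Gamma_sst = 0.306965, Gamma_stt = 0.000000, Gamma_tss = 0.000000, Gamma_tst = -0.206649, Gamma_ttt = 0.000000; k1 = (-0.115728, 1.243569, 0.088354, -0.059480)
  k2: at (s, t) = (0.982185, -0.063151), (ds/dtau, dt/dtau) = (-0.111310, 1.240595); Gamma_sss = 0.000000, Gamma_sst = 0.304596, Gamma_stt = 0.000000, Gamma_tss = 0.000000, Gamma_tst = -0.199382, Gamma_ttt = 0.000000; k2 = (-0.111310, 1.240595, 0.084124, -0.055065)
  k3: at (s, t) = (0.982406, -0.063300), (ds/dtau, dt/dtau) = (-0.111522, 1.240815); Gamma_sss = 0.000000, Gamma_sst = 0.304627, Gamma_stt = 0.000000, Gamma_tss = 0.000000, Gamma_tst = -0.199382, Gamma_ttt = 0.000000; k3 = (-0.111522, 1.240815, 0.084307, -0.055180)
  k4: at (s, t) = (0.976819, -0.001248), (ds/dtau, dt/dtau) = (-0.107297, 1.238051); Gamma_sss = 0.000000, Gamma_sst = 0.302109, Gamma_stt = 0.000000, Gamma_tss = 0.000000, Gamma_tst = -0.192440, Gamma_ttt = 0.000000; k4 = (-0.107297, 1.238051, 0.080264, -0.051127)
  Y <- Y + (h/6)(k1 + 2k2 + 2k3 + k4): s = 0.9768, t = -0.0013, ds/dtau = -0.1073, dt/dtau = 1.2381
step 3:
  k1: at (s, t) = (0.976826, -0.001256), (ds/dtau, dt/dtau) = (-0.107303, 1.238050); Gamma_sss = 0.000000, Gamma_sst = 0.302110, Gamma_stt = 0.000000, Gamma_tss = 0.000000, Gamma_tst = -0.192440, Gamma_ttt = 0.000000; k1 = (-0.107303, 1.238050, 0.080269, -0.051130)
  k2: at (s, t) = (0.971461, 0.060647), (ds/dtau, dt/dtau) = (-0.103290, 1.235494); Gamma_sss = 0.000000, Gamma_sst = 0.299472, Gamma_stt = 0.000000, Gamma_tss = 0.000000, Gamma_tst = -0.185809, Gamma_ttt = 0.000000; k2 = (-0.103290, 1.235494, 0.076434, -0.047424)
  k3: at (s, t) = (0.971662, 0.060519), (ds/dtau, dt/dtau) = (-0.103481, 1.235679); Gamma_sss = 0.000000, Gamma_sst = 0.299499, Gamma_stt = 0.000000, Gamma_tss = 0.000000, Gamma_tst = -0.185808, Gamma_ttt = 0.000000; k3 = (-0.103481, 1.235679, 0.076594, -0.047518)
  k4: at (s, t) = (0.966478, 0.122312), (ds/dtau, dt/dtau) = (-0.099644, 1.233298); Gamma_sss = 0.000000, Gamma_sst = 0.296759, Gamma_stt = 0.000000, Gamma_tss = 0.000000, Gamma_tst = -0.179472, Gamma_ttt = 0.000000; k4 = (-0.099644, 1.233298, 0.072938, -0.044111)
  Y <- Y + (h/6)(k1 + 2k2 + 2k3 + k4): s = 0.9665, t = 0.1223, ds/dtau = -0.0996, dt/dtau = 1.2333

Answer: s = 0.9665, t = 0.1223, ds/dtau = -0.0996, dt/dtau = 1.2333


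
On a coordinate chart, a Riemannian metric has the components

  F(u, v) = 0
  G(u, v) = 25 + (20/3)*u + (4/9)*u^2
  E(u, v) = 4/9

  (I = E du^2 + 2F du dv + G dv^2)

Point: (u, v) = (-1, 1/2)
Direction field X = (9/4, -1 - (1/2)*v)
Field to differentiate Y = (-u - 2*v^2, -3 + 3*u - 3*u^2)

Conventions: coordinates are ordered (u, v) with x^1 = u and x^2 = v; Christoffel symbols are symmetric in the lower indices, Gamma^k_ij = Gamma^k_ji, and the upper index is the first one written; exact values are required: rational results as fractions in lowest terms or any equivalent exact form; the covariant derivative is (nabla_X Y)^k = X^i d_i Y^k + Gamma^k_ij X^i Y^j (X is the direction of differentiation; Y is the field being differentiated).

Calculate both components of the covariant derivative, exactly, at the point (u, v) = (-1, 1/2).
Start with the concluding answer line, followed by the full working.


Answer: (nabla_X Y)^u = -583/8, (nabla_X Y)^v = 443/26

E = 4/9, F = 0, G = 169/9 at the point
E_u = 0, E_v = 0, F_u = 0, F_v = 0, G_u = 52/9, G_v = 0
EG - F^2 = 676/81;  g^inv = (81/676) * [[169/9, 0], [0, 4/9]]
first-kind symbols [ij,l] = (1/2)(d_i g_jl + d_j g_il - d_l g_ij): [uu,u] = E_u/2 = 0, [uu,v] = F_u - E_v/2 = 0, [uv,u] = E_v/2 = 0, [uv,v] = G_u/2 = 26/9, [vv,u] = F_v - G_u/2 = -26/9, [vv,v] = G_v/2 = 0
Gamma^u_ij = (G*[ij,u] - F*[ij,v])/(EG - F^2), Gamma^v_ij = (E*[ij,v] - F*[ij,u])/(EG - F^2)
Gamma_uuu = 0, Gamma_uuv = 0, Gamma_uvv = -13/2, Gamma_vuu = 0, Gamma_vuv = 2/13, Gamma_vvv = 0
X = (9/4, -5/4), Y = (1/2, -9) at the point


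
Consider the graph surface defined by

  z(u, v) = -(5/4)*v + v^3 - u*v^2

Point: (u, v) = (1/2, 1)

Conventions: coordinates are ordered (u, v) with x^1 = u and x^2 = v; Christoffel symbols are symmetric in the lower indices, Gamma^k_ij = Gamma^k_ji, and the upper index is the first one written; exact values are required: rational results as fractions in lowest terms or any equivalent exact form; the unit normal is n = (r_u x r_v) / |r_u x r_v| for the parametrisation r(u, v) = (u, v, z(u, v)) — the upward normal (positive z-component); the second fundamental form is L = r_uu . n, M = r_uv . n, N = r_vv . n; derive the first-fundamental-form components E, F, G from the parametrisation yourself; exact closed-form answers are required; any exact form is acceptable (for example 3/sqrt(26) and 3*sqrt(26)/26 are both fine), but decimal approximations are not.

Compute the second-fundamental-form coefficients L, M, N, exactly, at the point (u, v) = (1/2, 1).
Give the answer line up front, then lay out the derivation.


Answer: L = 0, M = -8*sqrt(41)/41, N = 20*sqrt(41)/41

z_u = -1, z_v = 3/4, z_uu = 0, z_uv = -2, z_vv = 5
E = 2, F = -3/4, G = 25/16; answer radicand W^2 = 41/16
unnormalised second-form numerators: l = 0, m = -2, n = 5; L = l/sqrt(41/16), and similarly M = m/sqrt(W^2), N = n/sqrt(W^2)


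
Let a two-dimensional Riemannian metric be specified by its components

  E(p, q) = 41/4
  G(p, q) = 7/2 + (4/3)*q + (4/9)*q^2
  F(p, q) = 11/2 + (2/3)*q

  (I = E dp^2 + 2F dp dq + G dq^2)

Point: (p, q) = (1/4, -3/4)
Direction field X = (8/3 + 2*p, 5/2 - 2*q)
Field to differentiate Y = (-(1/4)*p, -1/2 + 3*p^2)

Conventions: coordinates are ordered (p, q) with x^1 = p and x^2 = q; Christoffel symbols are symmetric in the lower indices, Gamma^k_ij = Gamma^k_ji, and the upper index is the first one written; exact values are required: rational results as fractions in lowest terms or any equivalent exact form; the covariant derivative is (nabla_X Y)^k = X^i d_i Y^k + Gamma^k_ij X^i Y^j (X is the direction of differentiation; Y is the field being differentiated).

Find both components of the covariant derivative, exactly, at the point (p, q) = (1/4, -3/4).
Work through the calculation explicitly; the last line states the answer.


E = 41/4, F = 5, G = 11/4 at the point
E_p = 0, E_q = 0, F_p = 0, F_q = 2/3, G_p = 0, G_q = 2/3
EG - F^2 = 51/16;  g^inv = (16/51) * [[11/4, -5], [-5, 41/4]]
first-kind symbols [ij,l] = (1/2)(d_i g_jl + d_j g_il - d_l g_ij): [pp,p] = E_p/2 = 0, [pp,q] = F_p - E_q/2 = 0, [pq,p] = E_q/2 = 0, [pq,q] = G_p/2 = 0, [qq,p] = F_q - G_p/2 = 2/3, [qq,q] = G_q/2 = 1/3
Gamma^p_ij = (G*[ij,p] - F*[ij,q])/(EG - F^2), Gamma^q_ij = (E*[ij,q] - F*[ij,p])/(EG - F^2)
Gamma_ppp = 0, Gamma_ppq = 0, Gamma_pqq = 8/153, Gamma_qpp = 0, Gamma_qpq = 0, Gamma_qqq = 4/153
X = (19/6, 4), Y = (-1/16, -5/16) at the point

Answer: (nabla_X Y)^p = -1049/1224, (nabla_X Y)^q = 2887/612


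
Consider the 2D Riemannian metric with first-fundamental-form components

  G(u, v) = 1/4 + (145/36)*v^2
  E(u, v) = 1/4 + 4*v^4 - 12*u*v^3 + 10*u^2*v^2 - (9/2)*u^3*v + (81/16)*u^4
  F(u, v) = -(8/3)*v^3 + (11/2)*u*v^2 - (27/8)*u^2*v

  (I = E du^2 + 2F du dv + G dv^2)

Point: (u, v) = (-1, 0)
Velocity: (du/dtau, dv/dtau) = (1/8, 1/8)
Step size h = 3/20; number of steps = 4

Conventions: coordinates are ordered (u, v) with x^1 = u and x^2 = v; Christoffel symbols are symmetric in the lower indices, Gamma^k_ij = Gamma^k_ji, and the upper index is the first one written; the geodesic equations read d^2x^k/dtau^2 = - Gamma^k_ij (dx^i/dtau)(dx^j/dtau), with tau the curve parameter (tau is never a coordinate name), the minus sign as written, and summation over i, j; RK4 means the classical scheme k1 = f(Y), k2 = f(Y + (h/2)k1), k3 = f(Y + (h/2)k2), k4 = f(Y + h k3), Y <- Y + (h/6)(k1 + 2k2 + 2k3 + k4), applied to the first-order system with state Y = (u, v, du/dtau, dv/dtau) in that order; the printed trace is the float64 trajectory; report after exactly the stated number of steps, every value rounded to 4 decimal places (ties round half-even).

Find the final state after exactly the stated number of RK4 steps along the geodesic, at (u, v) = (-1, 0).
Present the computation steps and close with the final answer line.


f(Y) = (du/dtau, dv/dtau, -Gamma^u_ij Y'^i Y'^j, -Gamma^v_ij Y'^i Y'^j) with the Gammas evaluated at the stage position; h = 0.150000; intermediate values shown to 6 dp
step 0: u = -1.0000, v = 0.0000, du/dtau = 0.1250, dv/dtau = 0.1250
step 1:
  k1: at (u, v) = (-1.000000, 0.000000), (du/dtau, dv/dtau) = (0.125000, 0.125000); Gamma_uuu = -1.905882, Gamma_uuv = 0.423529, Gamma_uvv = -0.635294, Gamma_vuu = -9.000000, Gamma_vuv = 0.000000, Gamma_vvv = 0.000000; k1 = (0.125000, 0.125000, 0.026471, 0.140625)
  k2: at (u, v) = (-0.990625, 0.009375), (du/dtau, dv/dtau) = (0.126985, 0.135547); Gamma_uuu = -1.972641, Gamma_uuv = 0.441756, Gamma_uvv = -0.660464, Gamma_vuu = -9.106756, Gamma_vuv = 0.055638, Gamma_vvv = 0.067645; k2 = (0.126985, 0.135547, 0.028737, 0.143691)
  k3: at (u, v) = (-0.990476, 0.010166), (du/dtau, dv/dtau) = (0.127155, 0.135777); Gamma_uuu = -1.977491, Gamma_uuv = 0.443120, Gamma_uvv = -0.661804, Gamma_vuu = -9.133007, Gamma_vuv = 0.060563, Gamma_vvv = 0.073061; k3 = (0.127155, 0.135777, 0.028873, 0.144228)
  k4: at (u, v) = (-0.980927, 0.020367), (du/dtau, dv/dtau) = (0.129331, 0.146634); Gamma_uuu = -2.053872, Gamma_uuv = 0.464558, Gamma_uvv = -0.688389, Gamma_vuu = -9.259755, Gamma_vuv = 0.126260, Gamma_vvv = 0.138855; k4 = (0.129331, 0.146634, 0.031535, 0.147109)
  Y <- Y + (h/6)(k1 + 2k2 + 2k3 + k4): u = -0.9809, v = 0.0204, du/dtau = 0.1293, dv/dtau = 0.1466
step 2:
  k1: at (u, v) = (-0.980935, 0.020357), (du/dtau, dv/dtau) = (0.129331, 0.146589); Gamma_uuu = -2.053800, Gamma_uuv = 0.464538, Gamma_uvv = -0.688365, Gamma_vuu = -9.259616, Gamma_vuv = 0.126196, Gamma_vvv = 0.138798; k1 = (0.129331, 0.146589, 0.031531, 0.147113)
  k2: at (u, v) = (-0.971235, 0.031351), (du/dtau, dv/dtau) = (0.131695, 0.157623); Gamma_uuu = -2.140460, Gamma_uuv = 0.489592, Gamma_uvv = -0.716318, Gamma_vuu = -9.405647, Gamma_vuv = 0.202700, Gamma_vvv = 0.200662; k2 = (0.131695, 0.157623, 0.034594, 0.149728)
  k3: at (u, v) = (-0.971058, 0.032179), (du/dtau, dv/dtau) = (0.131925, 0.157819); Gamma_uuu = -2.146460, Gamma_uuv = 0.491323, Gamma_uvv = -0.717664, Gamma_vuu = -9.431830, Gamma_vuv = 0.208821, Gamma_vvv = 0.204909; k3 = (0.131925, 0.157819, 0.034773, 0.150355)
  k4: at (u, v) = (-0.961146, 0.044030), (du/dtau, dv/dtau) = (0.134547, 0.169143); Gamma_uuu = -2.245818, Gamma_uuv = 0.521044, Gamma_uvv = -0.747182, Gamma_vuu = -9.597341, Gamma_vuv = 0.298617, Gamma_vvv = 0.259665; k4 = (0.134547, 0.169143, 0.038316, 0.152718)
  Y <- Y + (h/6)(k1 + 2k2 + 2k3 + k4): u = -0.9612, v = 0.0440, du/dtau = 0.1345, dv/dtau = 0.1691
step 3:
  k1: at (u, v) = (-0.961157, 0.044022), (du/dtau, dv/dtau) = (0.134545, 0.169089); Gamma_uuu = -2.245747, Gamma_uuv = 0.521022, Gamma_uvv = -0.747156, Gamma_vuu = -9.597368, Gamma_vuv = 0.298560, Gamma_vvv = 0.259634; k1 = (0.134545, 0.169089, 0.038309, 0.152728)
  k2: at (u, v) = (-0.951066, 0.056704), (du/dtau, dv/dtau) = (0.137418, 0.180544); Gamma_uuu = -2.358722, Gamma_uuv = 0.556072, Gamma_uvv = -0.778354, Gamma_vuu = -9.782888, Gamma_vuv = 0.402668, Gamma_vvv = 0.304943; k2 = (0.137418, 0.180544, 0.042321, 0.154818)
  k3: at (u, v) = (-0.950850, 0.057563), (du/dtau, dv/dtau) = (0.137719, 0.180701); Gamma_uuu = -2.366107, Gamma_uuv = 0.558319, Gamma_uvv = -0.779757, Gamma_vuu = -9.808699, Gamma_vuv = 0.410207, Gamma_vvv = 0.307506; k3 = (0.137719, 0.180701, 0.042550, 0.155580)
  k4: at (u, v) = (-0.940499, 0.071128), (du/dtau, dv/dtau) = (0.140928, 0.192426); Gamma_uuu = -2.495656, Gamma_uuv = 0.600242, Gamma_uvv = -0.813138, Gamma_vuu = -10.014625, Gamma_vuv = 0.531622, Gamma_vvv = 0.339400; k4 = (0.140928, 0.192426, 0.047119, 0.157496)
  Y <- Y + (h/6)(k1 + 2k2 + 2k3 + k4): u = -0.9405, v = 0.0711, du/dtau = 0.1409, dv/dtau = 0.1924
step 4:
  k1: at (u, v) = (-0.940513, 0.071123), (du/dtau, dv/dtau) = (0.140924, 0.192365); Gamma_uuu = -2.495596, Gamma_uuv = 0.600219, Gamma_uvv = -0.813108, Gamma_vuu = -10.014852, Gamma_vuv = 0.531581, Gamma_vvv = 0.339391; k1 = (0.140924, 0.192365, 0.047108, 0.157512)
  k2: at (u, v) = (-0.929944, 0.085550), (du/dtau, dv/dtau) = (0.144457, 0.204178); Gamma_uuu = -2.643035, Gamma_uuv = 0.650067, Gamma_uvv = -0.849075, Gamma_vuu = -10.243587, Gamma_vuv = 0.671740, Gamma_vvv = 0.355542; k2 = (0.144457, 0.204178, 0.052204, 0.159315)
  k3: at (u, v) = (-0.929679, 0.086436), (du/dtau, dv/dtau) = (0.144840, 0.204313); Gamma_uuu = -2.652072, Gamma_uuv = 0.653046, Gamma_uvv = -0.850653, Gamma_vuu = -10.268915, Gamma_vuv = 0.680947, Gamma_vvv = 0.355966; k3 = (0.144840, 0.204313, 0.052495, 0.160265)
  k4: at (u, v) = (-0.918787, 0.101770), (du/dtau, dv/dtau) = (0.148799, 0.216404); Gamma_uuu = -2.821096, Gamma_uuv = 0.713087, Gamma_uvv = -0.890237, Gamma_vuu = -10.521836, Gamma_vuv = 0.843575, Gamma_vvv = 0.352009; k4 = (0.148799, 0.216404, 0.058229, 0.162152)
  Y <- Y + (h/6)(k1 + 2k2 + 2k3 + k4): u = -0.9188, v = 0.1018, du/dtau = 0.1488, dv/dtau = 0.2163

Answer: u = -0.9188, v = 0.1018, du/dtau = 0.1488, dv/dtau = 0.2163


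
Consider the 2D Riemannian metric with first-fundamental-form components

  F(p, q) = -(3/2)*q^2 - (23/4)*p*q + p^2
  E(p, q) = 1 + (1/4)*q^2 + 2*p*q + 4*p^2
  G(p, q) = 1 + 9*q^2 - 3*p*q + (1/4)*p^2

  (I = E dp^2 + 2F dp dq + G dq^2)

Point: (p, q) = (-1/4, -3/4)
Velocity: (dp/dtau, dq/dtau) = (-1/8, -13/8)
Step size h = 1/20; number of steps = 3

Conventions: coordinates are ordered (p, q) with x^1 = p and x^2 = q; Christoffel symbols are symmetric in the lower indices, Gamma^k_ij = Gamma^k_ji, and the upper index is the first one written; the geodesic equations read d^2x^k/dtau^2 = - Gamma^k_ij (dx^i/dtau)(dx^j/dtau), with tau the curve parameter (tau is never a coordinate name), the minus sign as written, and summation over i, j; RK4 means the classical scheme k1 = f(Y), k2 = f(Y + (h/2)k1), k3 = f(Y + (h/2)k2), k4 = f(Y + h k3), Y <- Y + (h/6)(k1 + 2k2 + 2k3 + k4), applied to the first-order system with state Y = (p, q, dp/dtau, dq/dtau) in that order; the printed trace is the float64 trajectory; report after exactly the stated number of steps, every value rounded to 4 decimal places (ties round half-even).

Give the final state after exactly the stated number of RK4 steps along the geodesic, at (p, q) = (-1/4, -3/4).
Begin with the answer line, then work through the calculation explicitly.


Answer: p = -0.2782, q = -0.9701, dp/dtau = -0.2372, dq/dtau = -1.3386

f(Y) = (dp/dtau, dq/dtau, -Gamma^p_ij Y'^i Y'^j, -Gamma^q_ij Y'^i Y'^j) with the Gammas evaluated at the stage position; h = 0.050000; intermediate values shown to 6 dp
step 0: p = -0.2500, q = -0.7500, dp/dtau = -0.1250, dq/dtau = -1.6250
step 1:
  k1: at (p, q) = (-0.250000, -0.750000), (dp/dtau, dq/dtau) = (-0.125000, -1.625000); Gamma_ppp = -0.278607, Gamma_ppq = -0.069652, Gamma_pqq = 0.417910, Gamma_qpp = 0.676617, Gamma_qpq = 0.169154, Gamma_qqq = -1.014925; k1 = (-0.125000, -1.625000, -1.070896, 2.600746)
  k2: at (p, q) = (-0.253125, -0.790625), (dp/dtau, dq/dtau) = (-0.151772, -1.559981); Gamma_ppp = -0.263067, Gamma_ppq = -0.065767, Gamma_pqq = 0.394600, Gamma_qpp = 0.655160, Gamma_qpq = 0.163790, Gamma_qqq = -0.982740; k2 = (-0.151772, -1.559981, -0.923075, 2.298888)
  k3: at (p, q) = (-0.253794, -0.789000), (dp/dtau, dq/dtau) = (-0.148077, -1.567528); Gamma_ppp = -0.264084, Gamma_ppq = -0.066021, Gamma_pqq = 0.396127, Gamma_qpp = 0.655785, Gamma_qpq = 0.163946, Gamma_qqq = -0.983677; k3 = (-0.148077, -1.567528, -0.936901, 2.326548)
  k4: at (p, q) = (-0.257404, -0.828376), (dp/dtau, dq/dtau) = (-0.171845, -1.508673); Gamma_ppp = -0.250546, Gamma_ppq = -0.062636, Gamma_pqq = 0.375818, Gamma_qpp = 0.635517, Gamma_qpq = 0.158879, Gamma_qqq = -0.953275; k4 = (-0.171845, -1.508673, -0.815521, 2.068594)
  Y <- Y + (h/6)(k1 + 2k2 + 2k3 + k4): p = -0.2575, q = -0.8282, dp/dtau = -0.1717, dq/dtau = -1.5090
step 2:
  k1: at (p, q) = (-0.257471, -0.828239), (dp/dtau, dq/dtau) = (-0.171720, -1.508998); Gamma_ppp = -0.250630, Gamma_ppq = -0.062658, Gamma_pqq = 0.375945, Gamma_qpp = 0.635566, Gamma_qpq = 0.158892, Gamma_qqq = -0.953349; k1 = (-0.171720, -1.508998, -0.816193, 2.069761)
  k2: at (p, q) = (-0.261764, -0.865964), (dp/dtau, dq/dtau) = (-0.192125, -1.457254); Gamma_ppp = -0.239096, Gamma_ppq = -0.059774, Gamma_pqq = 0.358644, Gamma_qpp = 0.616672, Gamma_qpq = 0.154168, Gamma_qqq = -0.925007; k2 = (-0.192125, -1.457254, -0.719317, 1.855247)
  k3: at (p, q) = (-0.262274, -0.864670), (dp/dtau, dq/dtau) = (-0.189703, -1.462617); Gamma_ppp = -0.239779, Gamma_ppq = -0.059945, Gamma_pqq = 0.359669, Gamma_qpp = 0.617155, Gamma_qpq = 0.154289, Gamma_qqq = -0.925733; k3 = (-0.189703, -1.462617, -0.727527, 1.872545)
  k4: at (p, q) = (-0.266956, -0.901370), (dp/dtau, dq/dtau) = (-0.208096, -1.415371); Gamma_ppp = -0.229575, Gamma_ppq = -0.057394, Gamma_pqq = 0.344362, Gamma_qpp = 0.599384, Gamma_qpq = 0.149846, Gamma_qqq = -0.899076; k4 = (-0.208096, -1.415371, -0.646102, 1.686871)
  Y <- Y + (h/6)(k1 + 2k2 + 2k3 + k4): p = -0.2670, q = -0.9013, dp/dtau = -0.2080, dq/dtau = -1.4156
step 3:
  k1: at (p, q) = (-0.267000, -0.901273), (dp/dtau, dq/dtau) = (-0.208020, -1.415563); Gamma_ppp = -0.229625, Gamma_ppq = -0.057406, Gamma_pqq = 0.344437, Gamma_qpp = 0.599418, Gamma_qpq = 0.149854, Gamma_qqq = -0.899127; k1 = (-0.208020, -1.415563, -0.646445, 1.687495)
  k2: at (p, q) = (-0.272201, -0.936662), (dp/dtau, dq/dtau) = (-0.224181, -1.373376); Gamma_ppp = -0.220752, Gamma_ppq = -0.055188, Gamma_pqq = 0.331128, Gamma_qpp = 0.582845, Gamma_qpq = 0.145711, Gamma_qqq = -0.874267; k2 = (-0.224181, -1.373376, -0.579483, 1.529992)
  k3: at (p, q) = (-0.272605, -0.935608), (dp/dtau, dq/dtau) = (-0.222507, -1.377313); Gamma_ppp = -0.221233, Gamma_ppq = -0.055308, Gamma_pqq = 0.331850, Gamma_qpp = 0.583218, Gamma_qpq = 0.145805, Gamma_qqq = -0.874827; k3 = (-0.222507, -1.377313, -0.584663, 1.541299)
  k4: at (p, q) = (-0.278125, -0.970139), (dp/dtau, dq/dtau) = (-0.237253, -1.338498); Gamma_ppp = -0.213281, Gamma_ppq = -0.053320, Gamma_pqq = 0.319922, Gamma_qpp = 0.567624, Gamma_qpq = 0.141906, Gamma_qqq = -0.851436; k4 = (-0.237253, -1.338498, -0.527295, 1.403335)
  Y <- Y + (h/6)(k1 + 2k2 + 2k3 + k4): p = -0.2782, q = -0.9701, dp/dtau = -0.2372, dq/dtau = -1.3386


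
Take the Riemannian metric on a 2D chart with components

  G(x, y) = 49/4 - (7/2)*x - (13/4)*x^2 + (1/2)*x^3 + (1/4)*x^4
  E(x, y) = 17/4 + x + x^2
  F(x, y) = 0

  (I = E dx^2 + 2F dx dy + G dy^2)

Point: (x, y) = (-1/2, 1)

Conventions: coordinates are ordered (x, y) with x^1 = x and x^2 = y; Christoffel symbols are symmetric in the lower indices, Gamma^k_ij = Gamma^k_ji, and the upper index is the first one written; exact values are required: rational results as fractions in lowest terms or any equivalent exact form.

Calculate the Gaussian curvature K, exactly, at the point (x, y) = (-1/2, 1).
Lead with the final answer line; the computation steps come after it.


Answer: K = 2/29

E = 4, F = 0, G = 841/64, EG - F^2 = 841/16 at the point
E_x = 0, E_y = 0, F_x = 0, F_y = 0, G_x = 0, G_y = 0
E_yy = 0, F_xy = 0, G_xx = -29/4
K follows from Brioschi's formula, (det M1 - det M2)/(EG - F^2)^2.
M1 = [[-E_yy/2 + F_xy - G_xx/2, E_x/2, F_x - E_y/2], [F_y - G_x/2, E, F], [G_y/2, F, G]] = [[29/8, 0, 0], [0, 4, 0], [0, 0, 841/64]]; det M1 = 24389/128
M2 = [[0, E_y/2, G_x/2], [E_y/2, E, F], [G_x/2, F, G]] = [[0, 0, 0], [0, 4, 0], [0, 0, 841/64]]; det M2 = 0
det M1 - det M2 = 24389/128; K = 24389/128 / (841/16)^2 = 2/29


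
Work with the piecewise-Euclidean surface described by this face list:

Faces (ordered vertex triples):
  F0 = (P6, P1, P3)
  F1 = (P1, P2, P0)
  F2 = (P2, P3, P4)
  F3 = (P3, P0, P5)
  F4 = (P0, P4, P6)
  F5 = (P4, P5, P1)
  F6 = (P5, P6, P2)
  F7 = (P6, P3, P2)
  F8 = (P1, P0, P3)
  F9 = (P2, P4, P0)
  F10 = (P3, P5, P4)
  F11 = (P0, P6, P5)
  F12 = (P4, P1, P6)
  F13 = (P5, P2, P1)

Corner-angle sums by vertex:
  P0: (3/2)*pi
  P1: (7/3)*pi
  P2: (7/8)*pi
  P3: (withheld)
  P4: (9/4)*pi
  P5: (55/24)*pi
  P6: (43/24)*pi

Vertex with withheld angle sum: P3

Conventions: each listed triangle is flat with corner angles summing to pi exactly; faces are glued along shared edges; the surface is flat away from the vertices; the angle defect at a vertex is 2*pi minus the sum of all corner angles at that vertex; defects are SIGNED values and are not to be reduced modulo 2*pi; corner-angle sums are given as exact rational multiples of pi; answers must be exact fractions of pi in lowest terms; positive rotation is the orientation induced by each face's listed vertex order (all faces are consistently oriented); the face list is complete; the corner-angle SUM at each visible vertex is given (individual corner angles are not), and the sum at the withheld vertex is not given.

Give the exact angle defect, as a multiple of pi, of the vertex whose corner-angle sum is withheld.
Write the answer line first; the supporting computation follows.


Answer: defect(P3) = (-23/24)*pi

V = 7, E = 21, F = 14; chi = V - E + F = 0
Gauss-Bonnet: total defect = 2*pi*chi = 0; visible defects sum to (23/24)*pi


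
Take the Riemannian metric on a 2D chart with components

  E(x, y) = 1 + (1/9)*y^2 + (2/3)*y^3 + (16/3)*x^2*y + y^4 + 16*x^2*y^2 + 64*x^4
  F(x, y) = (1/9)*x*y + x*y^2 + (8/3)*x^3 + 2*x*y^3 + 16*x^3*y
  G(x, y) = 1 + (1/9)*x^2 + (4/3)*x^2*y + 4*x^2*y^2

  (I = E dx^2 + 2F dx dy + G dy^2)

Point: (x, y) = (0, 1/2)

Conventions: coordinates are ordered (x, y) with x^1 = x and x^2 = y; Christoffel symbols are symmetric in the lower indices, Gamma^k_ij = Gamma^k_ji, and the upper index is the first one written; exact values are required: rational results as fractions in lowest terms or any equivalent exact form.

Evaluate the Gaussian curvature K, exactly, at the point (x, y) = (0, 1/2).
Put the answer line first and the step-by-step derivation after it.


Answer: K = -36864/28561

E = 169/144, F = 0, G = 1, EG - F^2 = 169/144 at the point
E_x = 0, E_y = 10/9, F_x = 5/9, F_y = 0, G_x = 0, G_y = 0
E_yy = 47/9, F_xy = 47/18, G_xx = 32/9
The intrinsic route: Brioschi's K = (det M1 - det M2)/(EG - F^2)^2.
M1 = [[-E_yy/2 + F_xy - G_xx/2, E_x/2, F_x - E_y/2], [F_y - G_x/2, E, F], [G_y/2, F, G]] = [[-16/9, 0, 0], [0, 169/144, 0], [0, 0, 1]]; det M1 = -169/81
M2 = [[0, E_y/2, G_x/2], [E_y/2, E, F], [G_x/2, F, G]] = [[0, 5/9, 0], [5/9, 169/144, 0], [0, 0, 1]]; det M2 = -25/81
det M1 - det M2 = -16/9; K = -16/9 / (169/144)^2 = -36864/28561


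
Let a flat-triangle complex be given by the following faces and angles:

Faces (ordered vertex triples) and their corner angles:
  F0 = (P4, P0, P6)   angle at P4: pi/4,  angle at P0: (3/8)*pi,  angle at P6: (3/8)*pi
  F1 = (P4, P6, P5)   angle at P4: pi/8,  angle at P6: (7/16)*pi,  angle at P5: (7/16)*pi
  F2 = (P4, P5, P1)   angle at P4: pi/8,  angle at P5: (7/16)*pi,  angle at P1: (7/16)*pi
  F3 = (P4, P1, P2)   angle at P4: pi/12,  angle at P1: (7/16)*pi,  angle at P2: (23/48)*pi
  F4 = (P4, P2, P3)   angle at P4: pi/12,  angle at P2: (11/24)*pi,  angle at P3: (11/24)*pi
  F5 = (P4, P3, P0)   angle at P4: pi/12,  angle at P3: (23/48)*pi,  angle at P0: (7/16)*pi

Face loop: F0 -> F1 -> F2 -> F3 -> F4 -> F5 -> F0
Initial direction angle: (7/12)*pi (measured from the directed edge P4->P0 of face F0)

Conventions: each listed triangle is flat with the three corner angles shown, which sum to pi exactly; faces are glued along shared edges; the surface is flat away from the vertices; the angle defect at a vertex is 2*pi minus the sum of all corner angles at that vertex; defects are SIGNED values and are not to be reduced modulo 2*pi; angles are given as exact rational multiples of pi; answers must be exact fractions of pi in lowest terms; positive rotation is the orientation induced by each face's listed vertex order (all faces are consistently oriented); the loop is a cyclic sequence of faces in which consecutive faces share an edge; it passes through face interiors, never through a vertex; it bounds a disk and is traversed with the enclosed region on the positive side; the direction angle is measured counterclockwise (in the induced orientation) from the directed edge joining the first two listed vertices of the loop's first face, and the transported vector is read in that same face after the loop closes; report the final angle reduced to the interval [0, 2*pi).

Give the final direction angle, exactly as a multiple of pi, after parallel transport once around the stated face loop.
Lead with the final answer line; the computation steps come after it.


Answer: final direction angle = (11/6)*pi

enclosed vertex P4: corner angles sum to (3/4)*pi, defect = 2*pi - (3/4)*pi = (5/4)*pi
transport around the loop rotates by the sum of enclosed defects; add to the initial angle mod 2*pi
final angle = (7/12)*pi + (5/4)*pi = (11/6)*pi (mod 2*pi)


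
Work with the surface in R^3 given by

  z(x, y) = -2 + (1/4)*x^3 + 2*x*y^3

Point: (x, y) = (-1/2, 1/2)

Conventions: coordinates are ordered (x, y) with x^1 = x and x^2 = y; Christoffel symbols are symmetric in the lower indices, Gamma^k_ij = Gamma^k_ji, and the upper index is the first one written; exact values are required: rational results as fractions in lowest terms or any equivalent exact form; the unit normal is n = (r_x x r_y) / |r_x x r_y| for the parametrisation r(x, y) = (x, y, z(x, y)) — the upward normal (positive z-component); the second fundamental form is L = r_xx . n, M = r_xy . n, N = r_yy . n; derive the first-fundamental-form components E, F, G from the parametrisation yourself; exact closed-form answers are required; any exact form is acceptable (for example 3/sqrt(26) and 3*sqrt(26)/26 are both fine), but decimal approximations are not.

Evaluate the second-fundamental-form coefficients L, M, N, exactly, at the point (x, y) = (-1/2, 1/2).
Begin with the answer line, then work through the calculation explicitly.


Answer: L = -12*sqrt(449)/449, M = 24*sqrt(449)/449, N = -48*sqrt(449)/449

z_x = 7/16, z_y = -3/4, z_xx = -3/4, z_xy = 3/2, z_yy = -3
E = 305/256, F = -21/64, G = 25/16; answer radicand W^2 = 449/256
unnormalised second-form numerators: l = -3/4, m = 3/2, n = -3; L = l/sqrt(449/256), and similarly M = m/sqrt(W^2), N = n/sqrt(W^2)


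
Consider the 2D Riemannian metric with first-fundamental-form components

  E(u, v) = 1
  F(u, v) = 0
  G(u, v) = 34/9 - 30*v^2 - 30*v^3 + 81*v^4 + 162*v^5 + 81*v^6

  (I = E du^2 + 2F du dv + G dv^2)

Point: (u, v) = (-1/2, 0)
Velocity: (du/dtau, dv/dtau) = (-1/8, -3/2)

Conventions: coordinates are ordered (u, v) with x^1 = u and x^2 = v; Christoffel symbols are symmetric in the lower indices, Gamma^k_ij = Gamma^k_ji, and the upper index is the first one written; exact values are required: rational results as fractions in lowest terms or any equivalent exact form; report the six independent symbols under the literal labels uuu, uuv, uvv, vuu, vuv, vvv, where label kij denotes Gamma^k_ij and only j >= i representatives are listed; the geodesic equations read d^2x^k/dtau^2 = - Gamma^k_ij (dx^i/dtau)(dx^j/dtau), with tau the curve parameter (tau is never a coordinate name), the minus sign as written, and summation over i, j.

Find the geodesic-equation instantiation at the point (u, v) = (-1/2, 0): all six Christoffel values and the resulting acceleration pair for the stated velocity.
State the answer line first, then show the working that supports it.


Answer: Gamma_uuu = 0, Gamma_uuv = 0, Gamma_uvv = 0, Gamma_vuu = 0, Gamma_vuv = 0, Gamma_vvv = 0; accelerations (d^2u/dtau^2, d^2v/dtau^2) = (0, 0)

E = 1, F = 0, G = 34/9 at the point
E_u = 0, E_v = 0, F_u = 0, F_v = 0, G_u = 0, G_v = 0
EG - F^2 = 34/9;  g^inv = (9/34) * [[34/9, 0], [0, 1]]
first-kind symbols [ij,l] = (1/2)(d_i g_jl + d_j g_il - d_l g_ij): [uu,u] = E_u/2 = 0, [uu,v] = F_u - E_v/2 = 0, [uv,u] = E_v/2 = 0, [uv,v] = G_u/2 = 0, [vv,u] = F_v - G_u/2 = 0, [vv,v] = G_v/2 = 0
Gamma^u_ij = (G*[ij,u] - F*[ij,v])/(EG - F^2), Gamma^v_ij = (E*[ij,v] - F*[ij,u])/(EG - F^2)
Gamma_uuu = 0, Gamma_uuv = 0, Gamma_uvv = 0, Gamma_vuu = 0, Gamma_vuv = 0, Gamma_vvv = 0
d^2u/dtau^2 = -(Gamma_uuu*(-1/8)^2 + 2*Gamma_uuv*(-1/8)*(-3/2) + Gamma_uvv*(-3/2)^2) = 0
d^2v/dtau^2 = -(Gamma_vuu*(-1/8)^2 + 2*Gamma_vuv*(-1/8)*(-3/2) + Gamma_vvv*(-3/2)^2) = 0


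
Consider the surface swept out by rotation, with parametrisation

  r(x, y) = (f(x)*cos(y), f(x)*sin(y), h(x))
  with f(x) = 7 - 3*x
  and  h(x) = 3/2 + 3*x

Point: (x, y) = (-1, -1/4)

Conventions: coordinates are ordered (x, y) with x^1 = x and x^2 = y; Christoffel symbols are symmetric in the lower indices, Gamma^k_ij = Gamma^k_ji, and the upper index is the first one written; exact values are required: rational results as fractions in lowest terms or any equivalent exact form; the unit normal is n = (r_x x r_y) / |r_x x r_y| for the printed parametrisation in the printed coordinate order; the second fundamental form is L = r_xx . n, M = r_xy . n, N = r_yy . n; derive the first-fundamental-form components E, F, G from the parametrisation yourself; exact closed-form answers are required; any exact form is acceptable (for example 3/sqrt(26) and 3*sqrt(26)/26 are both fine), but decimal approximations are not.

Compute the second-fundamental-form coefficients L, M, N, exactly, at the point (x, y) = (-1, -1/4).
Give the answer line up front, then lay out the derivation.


Answer: L = 0, M = 0, N = 5*sqrt(2)

f = 10, f' = -3, f'' = 0, h' = 3, h'' = 0
E = 18, F = 0, G = 100; answer radicand W^2 = 18
unnormalised second-form numerators: l = 0, m = 0, n = 30; L = l/sqrt(18), and similarly M = m/sqrt(W^2), N = n/sqrt(W^2)


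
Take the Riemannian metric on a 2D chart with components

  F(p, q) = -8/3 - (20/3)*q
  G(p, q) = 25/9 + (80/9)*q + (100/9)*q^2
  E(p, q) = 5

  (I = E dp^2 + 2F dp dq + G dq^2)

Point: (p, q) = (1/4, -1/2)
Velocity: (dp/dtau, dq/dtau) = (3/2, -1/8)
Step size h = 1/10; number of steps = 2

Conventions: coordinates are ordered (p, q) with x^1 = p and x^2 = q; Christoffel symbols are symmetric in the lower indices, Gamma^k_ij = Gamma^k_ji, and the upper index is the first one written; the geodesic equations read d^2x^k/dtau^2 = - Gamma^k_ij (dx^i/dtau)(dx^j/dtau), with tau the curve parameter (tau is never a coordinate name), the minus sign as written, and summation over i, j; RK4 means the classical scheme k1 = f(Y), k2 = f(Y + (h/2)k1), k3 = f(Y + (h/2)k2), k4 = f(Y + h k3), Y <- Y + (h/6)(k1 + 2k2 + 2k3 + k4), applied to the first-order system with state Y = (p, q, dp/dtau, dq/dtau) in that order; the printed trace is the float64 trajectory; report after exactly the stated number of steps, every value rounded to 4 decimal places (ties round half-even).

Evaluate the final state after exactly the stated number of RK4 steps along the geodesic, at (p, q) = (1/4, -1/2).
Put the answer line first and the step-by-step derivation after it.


Answer: p = 0.5504, q = -0.5249, dp/dtau = 1.5040, dq/dtau = -0.1242

f(Y) = (dp/dtau, dq/dtau, -Gamma^p_ij Y'^i Y'^j, -Gamma^q_ij Y'^i Y'^j) with the Gammas evaluated at the stage position; h = 0.100000; intermediate values shown to 6 dp
step 0: p = 0.2500, q = -0.5000, dp/dtau = 1.5000, dq/dtau = -0.1250
step 1:
  k1: at (p, q) = (0.250000, -0.500000), (dp/dtau, dq/dtau) = (1.500000, -0.125000); Gamma_ppp = 0.000000, Gamma_ppq = 0.000000, Gamma_pqq = -1.304348, Gamma_qpp = 0.000000, Gamma_qpq = 0.000000, Gamma_qqq = -0.217391; k1 = (1.500000, -0.125000, 0.020380, 0.003397)
  k2: at (p, q) = (0.325000, -0.506250), (dp/dtau, dq/dtau) = (1.501019, -0.124830); Gamma_ppp = 0.000000, Gamma_ppq = 0.000000, Gamma_pqq = -1.300703, Gamma_qpp = 0.000000, Gamma_qpq = 0.000000, Gamma_qqq = -0.230333; k2 = (1.501019, -0.124830, 0.020268, 0.003589)
  k3: at (p, q) = (0.325051, -0.506242), (dp/dtau, dq/dtau) = (1.501013, -0.124821); Gamma_ppp = 0.000000, Gamma_ppq = 0.000000, Gamma_pqq = -1.300708, Gamma_qpp = 0.000000, Gamma_qpq = 0.000000, Gamma_qqq = -0.230315; k3 = (1.501013, -0.124821, 0.020265, 0.003588)
  k4: at (p, q) = (0.400101, -0.512482), (dp/dtau, dq/dtau) = (1.502027, -0.124641); Gamma_ppp = 0.000000, Gamma_ppq = 0.000000, Gamma_pqq = -1.296870, Gamma_qpp = 0.000000, Gamma_qpq = 0.000000, Gamma_qqq = -0.243124; k4 = (1.502027, -0.124641, 0.020147, 0.003777)
  Y <- Y + (h/6)(k1 + 2k2 + 2k3 + k4): p = 0.4001, q = -0.5125, dp/dtau = 1.5020, dq/dtau = -0.1246
step 2:
  k1: at (p, q) = (0.400102, -0.512482), (dp/dtau, dq/dtau) = (1.502027, -0.124641); Gamma_ppp = 0.000000, Gamma_ppq = 0.000000, Gamma_pqq = -1.296870, Gamma_qpp = 0.000000, Gamma_qpq = 0.000000, Gamma_qqq = -0.243125; k1 = (1.502027, -0.124641, 0.020147, 0.003777)
  k2: at (p, q) = (0.475203, -0.518714), (dp/dtau, dq/dtau) = (1.503034, -0.124452); Gamma_ppp = 0.000000, Gamma_ppq = 0.000000, Gamma_pqq = -1.292844, Gamma_qpp = 0.000000, Gamma_qpq = 0.000000, Gamma_qqq = -0.255799; k2 = (1.503034, -0.124452, 0.020024, 0.003962)
  k3: at (p, q) = (0.475253, -0.518705), (dp/dtau, dq/dtau) = (1.503028, -0.124443); Gamma_ppp = 0.000000, Gamma_ppq = 0.000000, Gamma_pqq = -1.292850, Gamma_qpp = 0.000000, Gamma_qpq = 0.000000, Gamma_qqq = -0.255780; k3 = (1.503028, -0.124443, 0.020021, 0.003961)
  k4: at (p, q) = (0.550404, -0.524927), (dp/dtau, dq/dtau) = (1.504029, -0.124245); Gamma_ppp = 0.000000, Gamma_ppq = 0.000000, Gamma_pqq = -1.288641, Gamma_qpp = 0.000000, Gamma_qpq = 0.000000, Gamma_qqq = -0.268309; k4 = (1.504029, -0.124245, 0.019893, 0.004142)
  Y <- Y + (h/6)(k1 + 2k2 + 2k3 + k4): p = 0.5504, q = -0.5249, dp/dtau = 1.5040, dq/dtau = -0.1242
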